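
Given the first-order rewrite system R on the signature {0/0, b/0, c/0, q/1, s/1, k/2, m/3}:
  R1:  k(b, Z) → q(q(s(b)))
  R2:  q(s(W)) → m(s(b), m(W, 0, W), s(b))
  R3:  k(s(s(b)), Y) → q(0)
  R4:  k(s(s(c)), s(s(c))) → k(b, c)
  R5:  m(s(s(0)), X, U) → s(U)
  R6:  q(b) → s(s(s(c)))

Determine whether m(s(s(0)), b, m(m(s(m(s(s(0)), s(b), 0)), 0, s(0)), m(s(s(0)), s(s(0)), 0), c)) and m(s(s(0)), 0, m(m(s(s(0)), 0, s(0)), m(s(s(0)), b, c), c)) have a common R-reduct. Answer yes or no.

yes — NF(t₁) = s(s(c)), NF(t₂) = s(s(c))

Reduce t₁ = m(s(s(0)), b, m(m(s(m(s(s(0)), s(b), 0)), 0, s(0)), m(s(s(0)), s(s(0)), 0), c)):
1. m(s(s(0)), b, m(m(s(m(s(s(0)), s(b), 0)), 0, s(0)), m(s(s(0)), s(s(0)), 0), c))  →  s(m(m(s(m(s(s(0)), s(b), 0)), 0, s(0)), m(s(s(0)), s(s(0)), 0), c))   [R5 at ε]
2. s(m(m(s(m(s(s(0)), s(b), 0)), 0, s(0)), m(s(s(0)), s(s(0)), 0), c))  →  s(m(m(s(s(0)), 0, s(0)), m(s(s(0)), s(s(0)), 0), c))   [R5 at 1.1.1.1]
3. s(m(m(s(s(0)), 0, s(0)), m(s(s(0)), s(s(0)), 0), c))  →  s(m(s(s(0)), m(s(s(0)), s(s(0)), 0), c))   [R5 at 1.1]
4. s(m(s(s(0)), m(s(s(0)), s(s(0)), 0), c))  →  s(s(c))   [R5 at 1]

Reduce t₂ = m(s(s(0)), 0, m(m(s(s(0)), 0, s(0)), m(s(s(0)), b, c), c)):
1. m(s(s(0)), 0, m(m(s(s(0)), 0, s(0)), m(s(s(0)), b, c), c))  →  s(m(m(s(s(0)), 0, s(0)), m(s(s(0)), b, c), c))   [R5 at ε]
2. s(m(m(s(s(0)), 0, s(0)), m(s(s(0)), b, c), c))  →  s(m(s(s(0)), m(s(s(0)), b, c), c))   [R5 at 1.1]
3. s(m(s(s(0)), m(s(s(0)), b, c), c))  →  s(s(c))   [R5 at 1]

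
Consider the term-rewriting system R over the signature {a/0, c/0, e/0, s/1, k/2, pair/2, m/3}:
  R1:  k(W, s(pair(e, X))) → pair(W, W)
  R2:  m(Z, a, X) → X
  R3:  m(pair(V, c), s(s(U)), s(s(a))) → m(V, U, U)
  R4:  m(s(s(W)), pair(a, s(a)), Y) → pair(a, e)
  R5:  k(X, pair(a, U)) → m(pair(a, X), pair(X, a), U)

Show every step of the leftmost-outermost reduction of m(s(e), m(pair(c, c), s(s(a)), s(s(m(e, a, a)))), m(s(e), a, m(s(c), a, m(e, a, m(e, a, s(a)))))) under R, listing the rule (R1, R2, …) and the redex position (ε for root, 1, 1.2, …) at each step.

1. m(s(e), m(pair(c, c), s(s(a)), s(s(m(e, a, a)))), m(s(e), a, m(s(c), a, m(e, a, m(e, a, s(a))))))  →  m(s(e), m(pair(c, c), s(s(a)), s(s(a))), m(s(e), a, m(s(c), a, m(e, a, m(e, a, s(a))))))   [R2 at 2.3.1.1]
2. m(s(e), m(pair(c, c), s(s(a)), s(s(a))), m(s(e), a, m(s(c), a, m(e, a, m(e, a, s(a))))))  →  m(s(e), m(c, a, a), m(s(e), a, m(s(c), a, m(e, a, m(e, a, s(a))))))   [R3 at 2]
3. m(s(e), m(c, a, a), m(s(e), a, m(s(c), a, m(e, a, m(e, a, s(a))))))  →  m(s(e), a, m(s(e), a, m(s(c), a, m(e, a, m(e, a, s(a))))))   [R2 at 2]
4. m(s(e), a, m(s(e), a, m(s(c), a, m(e, a, m(e, a, s(a))))))  →  m(s(e), a, m(s(c), a, m(e, a, m(e, a, s(a)))))   [R2 at ε]
5. m(s(e), a, m(s(c), a, m(e, a, m(e, a, s(a)))))  →  m(s(c), a, m(e, a, m(e, a, s(a))))   [R2 at ε]
6. m(s(c), a, m(e, a, m(e, a, s(a))))  →  m(e, a, m(e, a, s(a)))   [R2 at ε]
7. m(e, a, m(e, a, s(a)))  →  m(e, a, s(a))   [R2 at ε]
8. m(e, a, s(a))  →  s(a)   [R2 at ε]

s(a)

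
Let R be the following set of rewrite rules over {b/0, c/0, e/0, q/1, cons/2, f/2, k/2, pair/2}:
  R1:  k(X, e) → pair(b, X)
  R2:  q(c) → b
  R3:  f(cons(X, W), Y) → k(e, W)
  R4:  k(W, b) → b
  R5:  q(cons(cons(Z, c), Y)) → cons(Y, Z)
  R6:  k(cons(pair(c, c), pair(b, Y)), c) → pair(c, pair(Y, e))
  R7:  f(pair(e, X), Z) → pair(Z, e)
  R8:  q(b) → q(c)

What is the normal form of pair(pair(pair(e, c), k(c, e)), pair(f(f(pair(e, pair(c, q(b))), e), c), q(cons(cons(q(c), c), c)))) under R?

pair(pair(pair(e, c), pair(b, c)), pair(pair(c, e), cons(c, b)))

1. pair(pair(pair(e, c), k(c, e)), pair(f(f(pair(e, pair(c, q(b))), e), c), q(cons(cons(q(c), c), c))))  →  pair(pair(pair(e, c), pair(b, c)), pair(f(f(pair(e, pair(c, q(b))), e), c), q(cons(cons(q(c), c), c))))   [R1 at 1.2]
2. pair(pair(pair(e, c), pair(b, c)), pair(f(f(pair(e, pair(c, q(b))), e), c), q(cons(cons(q(c), c), c))))  →  pair(pair(pair(e, c), pair(b, c)), pair(f(pair(e, e), c), q(cons(cons(q(c), c), c))))   [R7 at 2.1.1]
3. pair(pair(pair(e, c), pair(b, c)), pair(f(pair(e, e), c), q(cons(cons(q(c), c), c))))  →  pair(pair(pair(e, c), pair(b, c)), pair(pair(c, e), q(cons(cons(q(c), c), c))))   [R7 at 2.1]
4. pair(pair(pair(e, c), pair(b, c)), pair(pair(c, e), q(cons(cons(q(c), c), c))))  →  pair(pair(pair(e, c), pair(b, c)), pair(pair(c, e), cons(c, q(c))))   [R5 at 2.2]
5. pair(pair(pair(e, c), pair(b, c)), pair(pair(c, e), cons(c, q(c))))  →  pair(pair(pair(e, c), pair(b, c)), pair(pair(c, e), cons(c, b)))   [R2 at 2.2.2]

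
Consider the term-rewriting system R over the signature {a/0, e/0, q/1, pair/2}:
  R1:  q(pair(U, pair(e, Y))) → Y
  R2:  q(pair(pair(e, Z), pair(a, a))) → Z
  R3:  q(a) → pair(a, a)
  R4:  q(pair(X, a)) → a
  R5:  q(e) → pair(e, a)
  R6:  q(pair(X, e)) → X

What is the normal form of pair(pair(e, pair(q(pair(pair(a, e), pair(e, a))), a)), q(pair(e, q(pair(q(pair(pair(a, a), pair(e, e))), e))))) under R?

1. pair(pair(e, pair(q(pair(pair(a, e), pair(e, a))), a)), q(pair(e, q(pair(q(pair(pair(a, a), pair(e, e))), e)))))  →  pair(pair(e, pair(a, a)), q(pair(e, q(pair(q(pair(pair(a, a), pair(e, e))), e)))))   [R1 at 1.2.1]
2. pair(pair(e, pair(a, a)), q(pair(e, q(pair(q(pair(pair(a, a), pair(e, e))), e)))))  →  pair(pair(e, pair(a, a)), q(pair(e, q(pair(pair(a, a), pair(e, e))))))   [R6 at 2.1.2]
3. pair(pair(e, pair(a, a)), q(pair(e, q(pair(pair(a, a), pair(e, e))))))  →  pair(pair(e, pair(a, a)), q(pair(e, e)))   [R1 at 2.1.2]
4. pair(pair(e, pair(a, a)), q(pair(e, e)))  →  pair(pair(e, pair(a, a)), e)   [R6 at 2]

pair(pair(e, pair(a, a)), e)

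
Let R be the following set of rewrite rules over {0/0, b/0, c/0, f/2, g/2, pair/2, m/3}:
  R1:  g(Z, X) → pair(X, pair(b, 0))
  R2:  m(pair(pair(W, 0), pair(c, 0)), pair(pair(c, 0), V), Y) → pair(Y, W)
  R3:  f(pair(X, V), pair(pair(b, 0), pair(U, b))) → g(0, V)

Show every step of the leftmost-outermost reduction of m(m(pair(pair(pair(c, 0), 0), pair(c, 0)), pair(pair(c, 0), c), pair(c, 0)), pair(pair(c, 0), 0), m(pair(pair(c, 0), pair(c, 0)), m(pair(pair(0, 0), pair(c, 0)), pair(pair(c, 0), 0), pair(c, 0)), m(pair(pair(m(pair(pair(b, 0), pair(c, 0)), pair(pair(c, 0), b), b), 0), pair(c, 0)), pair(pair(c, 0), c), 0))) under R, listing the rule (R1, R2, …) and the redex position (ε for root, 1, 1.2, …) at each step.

1. m(m(pair(pair(pair(c, 0), 0), pair(c, 0)), pair(pair(c, 0), c), pair(c, 0)), pair(pair(c, 0), 0), m(pair(pair(c, 0), pair(c, 0)), m(pair(pair(0, 0), pair(c, 0)), pair(pair(c, 0), 0), pair(c, 0)), m(pair(pair(m(pair(pair(b, 0), pair(c, 0)), pair(pair(c, 0), b), b), 0), pair(c, 0)), pair(pair(c, 0), c), 0)))  →  m(pair(pair(c, 0), pair(c, 0)), pair(pair(c, 0), 0), m(pair(pair(c, 0), pair(c, 0)), m(pair(pair(0, 0), pair(c, 0)), pair(pair(c, 0), 0), pair(c, 0)), m(pair(pair(m(pair(pair(b, 0), pair(c, 0)), pair(pair(c, 0), b), b), 0), pair(c, 0)), pair(pair(c, 0), c), 0)))   [R2 at 1]
2. m(pair(pair(c, 0), pair(c, 0)), pair(pair(c, 0), 0), m(pair(pair(c, 0), pair(c, 0)), m(pair(pair(0, 0), pair(c, 0)), pair(pair(c, 0), 0), pair(c, 0)), m(pair(pair(m(pair(pair(b, 0), pair(c, 0)), pair(pair(c, 0), b), b), 0), pair(c, 0)), pair(pair(c, 0), c), 0)))  →  pair(m(pair(pair(c, 0), pair(c, 0)), m(pair(pair(0, 0), pair(c, 0)), pair(pair(c, 0), 0), pair(c, 0)), m(pair(pair(m(pair(pair(b, 0), pair(c, 0)), pair(pair(c, 0), b), b), 0), pair(c, 0)), pair(pair(c, 0), c), 0)), c)   [R2 at ε]
3. pair(m(pair(pair(c, 0), pair(c, 0)), m(pair(pair(0, 0), pair(c, 0)), pair(pair(c, 0), 0), pair(c, 0)), m(pair(pair(m(pair(pair(b, 0), pair(c, 0)), pair(pair(c, 0), b), b), 0), pair(c, 0)), pair(pair(c, 0), c), 0)), c)  →  pair(m(pair(pair(c, 0), pair(c, 0)), pair(pair(c, 0), 0), m(pair(pair(m(pair(pair(b, 0), pair(c, 0)), pair(pair(c, 0), b), b), 0), pair(c, 0)), pair(pair(c, 0), c), 0)), c)   [R2 at 1.2]
4. pair(m(pair(pair(c, 0), pair(c, 0)), pair(pair(c, 0), 0), m(pair(pair(m(pair(pair(b, 0), pair(c, 0)), pair(pair(c, 0), b), b), 0), pair(c, 0)), pair(pair(c, 0), c), 0)), c)  →  pair(pair(m(pair(pair(m(pair(pair(b, 0), pair(c, 0)), pair(pair(c, 0), b), b), 0), pair(c, 0)), pair(pair(c, 0), c), 0), c), c)   [R2 at 1]
5. pair(pair(m(pair(pair(m(pair(pair(b, 0), pair(c, 0)), pair(pair(c, 0), b), b), 0), pair(c, 0)), pair(pair(c, 0), c), 0), c), c)  →  pair(pair(pair(0, m(pair(pair(b, 0), pair(c, 0)), pair(pair(c, 0), b), b)), c), c)   [R2 at 1.1]
6. pair(pair(pair(0, m(pair(pair(b, 0), pair(c, 0)), pair(pair(c, 0), b), b)), c), c)  →  pair(pair(pair(0, pair(b, b)), c), c)   [R2 at 1.1.2]

pair(pair(pair(0, pair(b, b)), c), c)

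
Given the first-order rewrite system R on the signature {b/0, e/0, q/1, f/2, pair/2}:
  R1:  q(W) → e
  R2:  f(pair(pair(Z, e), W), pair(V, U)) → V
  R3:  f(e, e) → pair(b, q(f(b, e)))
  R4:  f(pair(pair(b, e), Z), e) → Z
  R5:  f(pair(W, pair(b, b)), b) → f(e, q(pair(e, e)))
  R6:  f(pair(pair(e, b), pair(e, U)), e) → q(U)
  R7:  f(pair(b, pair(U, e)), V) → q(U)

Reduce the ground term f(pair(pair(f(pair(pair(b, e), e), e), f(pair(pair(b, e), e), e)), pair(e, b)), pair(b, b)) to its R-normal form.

b

1. f(pair(pair(f(pair(pair(b, e), e), e), f(pair(pair(b, e), e), e)), pair(e, b)), pair(b, b))  →  f(pair(pair(e, f(pair(pair(b, e), e), e)), pair(e, b)), pair(b, b))   [R4 at 1.1.1]
2. f(pair(pair(e, f(pair(pair(b, e), e), e)), pair(e, b)), pair(b, b))  →  f(pair(pair(e, e), pair(e, b)), pair(b, b))   [R4 at 1.1.2]
3. f(pair(pair(e, e), pair(e, b)), pair(b, b))  →  b   [R2 at ε]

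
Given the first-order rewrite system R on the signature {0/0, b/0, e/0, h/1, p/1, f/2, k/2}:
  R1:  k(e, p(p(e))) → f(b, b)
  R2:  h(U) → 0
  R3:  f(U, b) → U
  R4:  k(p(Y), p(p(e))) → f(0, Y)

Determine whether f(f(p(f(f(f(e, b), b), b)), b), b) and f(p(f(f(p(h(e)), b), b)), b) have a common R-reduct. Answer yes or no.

Reduce t₁ = f(f(p(f(f(f(e, b), b), b)), b), b):
1. f(f(p(f(f(f(e, b), b), b)), b), b)  →  f(p(f(f(f(e, b), b), b)), b)   [R3 at ε]
2. f(p(f(f(f(e, b), b), b)), b)  →  p(f(f(f(e, b), b), b))   [R3 at ε]
3. p(f(f(f(e, b), b), b))  →  p(f(f(e, b), b))   [R3 at 1]
4. p(f(f(e, b), b))  →  p(f(e, b))   [R3 at 1]
5. p(f(e, b))  →  p(e)   [R3 at 1]

Reduce t₂ = f(p(f(f(p(h(e)), b), b)), b):
1. f(p(f(f(p(h(e)), b), b)), b)  →  p(f(f(p(h(e)), b), b))   [R3 at ε]
2. p(f(f(p(h(e)), b), b))  →  p(f(p(h(e)), b))   [R3 at 1]
3. p(f(p(h(e)), b))  →  p(p(h(e)))   [R3 at 1]
4. p(p(h(e)))  →  p(p(0))   [R2 at 1.1]

no — NF(t₁) = p(e), NF(t₂) = p(p(0))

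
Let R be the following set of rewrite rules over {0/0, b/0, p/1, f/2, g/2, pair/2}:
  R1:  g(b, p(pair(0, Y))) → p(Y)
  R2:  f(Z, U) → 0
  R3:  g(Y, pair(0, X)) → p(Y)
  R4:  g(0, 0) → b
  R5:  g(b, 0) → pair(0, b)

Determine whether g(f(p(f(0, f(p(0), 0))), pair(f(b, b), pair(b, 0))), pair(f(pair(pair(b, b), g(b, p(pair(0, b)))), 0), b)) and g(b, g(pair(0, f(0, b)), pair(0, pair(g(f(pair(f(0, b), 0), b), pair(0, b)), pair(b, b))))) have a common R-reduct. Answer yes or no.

Reduce t₁ = g(f(p(f(0, f(p(0), 0))), pair(f(b, b), pair(b, 0))), pair(f(pair(pair(b, b), g(b, p(pair(0, b)))), 0), b)):
1. g(f(p(f(0, f(p(0), 0))), pair(f(b, b), pair(b, 0))), pair(f(pair(pair(b, b), g(b, p(pair(0, b)))), 0), b))  →  g(0, pair(f(pair(pair(b, b), g(b, p(pair(0, b)))), 0), b))   [R2 at 1]
2. g(0, pair(f(pair(pair(b, b), g(b, p(pair(0, b)))), 0), b))  →  g(0, pair(0, b))   [R2 at 2.1]
3. g(0, pair(0, b))  →  p(0)   [R3 at ε]

Reduce t₂ = g(b, g(pair(0, f(0, b)), pair(0, pair(g(f(pair(f(0, b), 0), b), pair(0, b)), pair(b, b))))):
1. g(b, g(pair(0, f(0, b)), pair(0, pair(g(f(pair(f(0, b), 0), b), pair(0, b)), pair(b, b)))))  →  g(b, p(pair(0, f(0, b))))   [R3 at 2]
2. g(b, p(pair(0, f(0, b))))  →  p(f(0, b))   [R1 at ε]
3. p(f(0, b))  →  p(0)   [R2 at 1]

yes — NF(t₁) = p(0), NF(t₂) = p(0)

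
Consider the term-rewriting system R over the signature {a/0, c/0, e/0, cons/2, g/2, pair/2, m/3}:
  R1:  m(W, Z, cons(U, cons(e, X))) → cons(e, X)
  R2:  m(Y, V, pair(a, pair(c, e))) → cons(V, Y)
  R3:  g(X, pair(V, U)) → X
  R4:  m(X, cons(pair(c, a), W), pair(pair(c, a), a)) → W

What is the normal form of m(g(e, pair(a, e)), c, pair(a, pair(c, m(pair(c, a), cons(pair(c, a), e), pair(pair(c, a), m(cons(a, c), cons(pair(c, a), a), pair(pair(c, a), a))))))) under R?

1. m(g(e, pair(a, e)), c, pair(a, pair(c, m(pair(c, a), cons(pair(c, a), e), pair(pair(c, a), m(cons(a, c), cons(pair(c, a), a), pair(pair(c, a), a)))))))  →  m(e, c, pair(a, pair(c, m(pair(c, a), cons(pair(c, a), e), pair(pair(c, a), m(cons(a, c), cons(pair(c, a), a), pair(pair(c, a), a)))))))   [R3 at 1]
2. m(e, c, pair(a, pair(c, m(pair(c, a), cons(pair(c, a), e), pair(pair(c, a), m(cons(a, c), cons(pair(c, a), a), pair(pair(c, a), a)))))))  →  m(e, c, pair(a, pair(c, m(pair(c, a), cons(pair(c, a), e), pair(pair(c, a), a)))))   [R4 at 3.2.2.3.2]
3. m(e, c, pair(a, pair(c, m(pair(c, a), cons(pair(c, a), e), pair(pair(c, a), a)))))  →  m(e, c, pair(a, pair(c, e)))   [R4 at 3.2.2]
4. m(e, c, pair(a, pair(c, e)))  →  cons(c, e)   [R2 at ε]

cons(c, e)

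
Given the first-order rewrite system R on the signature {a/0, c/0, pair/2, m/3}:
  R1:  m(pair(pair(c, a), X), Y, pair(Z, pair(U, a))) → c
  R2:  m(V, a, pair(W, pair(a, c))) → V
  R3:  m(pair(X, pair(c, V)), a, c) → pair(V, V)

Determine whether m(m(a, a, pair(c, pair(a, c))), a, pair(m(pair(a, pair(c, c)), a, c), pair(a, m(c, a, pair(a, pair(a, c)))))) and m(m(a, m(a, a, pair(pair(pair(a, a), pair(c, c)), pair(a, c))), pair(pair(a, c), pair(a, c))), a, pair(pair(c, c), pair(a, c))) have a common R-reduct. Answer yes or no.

yes — NF(t₁) = a, NF(t₂) = a

Reduce t₁ = m(m(a, a, pair(c, pair(a, c))), a, pair(m(pair(a, pair(c, c)), a, c), pair(a, m(c, a, pair(a, pair(a, c)))))):
1. m(m(a, a, pair(c, pair(a, c))), a, pair(m(pair(a, pair(c, c)), a, c), pair(a, m(c, a, pair(a, pair(a, c))))))  →  m(a, a, pair(m(pair(a, pair(c, c)), a, c), pair(a, m(c, a, pair(a, pair(a, c))))))   [R2 at 1]
2. m(a, a, pair(m(pair(a, pair(c, c)), a, c), pair(a, m(c, a, pair(a, pair(a, c))))))  →  m(a, a, pair(pair(c, c), pair(a, m(c, a, pair(a, pair(a, c))))))   [R3 at 3.1]
3. m(a, a, pair(pair(c, c), pair(a, m(c, a, pair(a, pair(a, c))))))  →  m(a, a, pair(pair(c, c), pair(a, c)))   [R2 at 3.2.2]
4. m(a, a, pair(pair(c, c), pair(a, c)))  →  a   [R2 at ε]

Reduce t₂ = m(m(a, m(a, a, pair(pair(pair(a, a), pair(c, c)), pair(a, c))), pair(pair(a, c), pair(a, c))), a, pair(pair(c, c), pair(a, c))):
1. m(m(a, m(a, a, pair(pair(pair(a, a), pair(c, c)), pair(a, c))), pair(pair(a, c), pair(a, c))), a, pair(pair(c, c), pair(a, c)))  →  m(a, m(a, a, pair(pair(pair(a, a), pair(c, c)), pair(a, c))), pair(pair(a, c), pair(a, c)))   [R2 at ε]
2. m(a, m(a, a, pair(pair(pair(a, a), pair(c, c)), pair(a, c))), pair(pair(a, c), pair(a, c)))  →  m(a, a, pair(pair(a, c), pair(a, c)))   [R2 at 2]
3. m(a, a, pair(pair(a, c), pair(a, c)))  →  a   [R2 at ε]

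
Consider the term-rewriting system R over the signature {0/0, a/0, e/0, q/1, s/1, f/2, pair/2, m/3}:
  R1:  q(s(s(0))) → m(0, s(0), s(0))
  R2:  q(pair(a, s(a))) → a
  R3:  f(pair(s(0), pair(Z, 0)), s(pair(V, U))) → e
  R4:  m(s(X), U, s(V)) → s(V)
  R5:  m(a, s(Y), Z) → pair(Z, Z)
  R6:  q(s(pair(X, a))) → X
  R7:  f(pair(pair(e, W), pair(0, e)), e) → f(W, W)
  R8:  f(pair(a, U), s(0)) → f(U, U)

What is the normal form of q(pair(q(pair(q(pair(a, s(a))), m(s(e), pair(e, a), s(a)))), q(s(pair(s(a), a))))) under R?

a

1. q(pair(q(pair(q(pair(a, s(a))), m(s(e), pair(e, a), s(a)))), q(s(pair(s(a), a)))))  →  q(pair(q(pair(a, m(s(e), pair(e, a), s(a)))), q(s(pair(s(a), a)))))   [R2 at 1.1.1.1]
2. q(pair(q(pair(a, m(s(e), pair(e, a), s(a)))), q(s(pair(s(a), a)))))  →  q(pair(q(pair(a, s(a))), q(s(pair(s(a), a)))))   [R4 at 1.1.1.2]
3. q(pair(q(pair(a, s(a))), q(s(pair(s(a), a)))))  →  q(pair(a, q(s(pair(s(a), a)))))   [R2 at 1.1]
4. q(pair(a, q(s(pair(s(a), a)))))  →  q(pair(a, s(a)))   [R6 at 1.2]
5. q(pair(a, s(a)))  →  a   [R2 at ε]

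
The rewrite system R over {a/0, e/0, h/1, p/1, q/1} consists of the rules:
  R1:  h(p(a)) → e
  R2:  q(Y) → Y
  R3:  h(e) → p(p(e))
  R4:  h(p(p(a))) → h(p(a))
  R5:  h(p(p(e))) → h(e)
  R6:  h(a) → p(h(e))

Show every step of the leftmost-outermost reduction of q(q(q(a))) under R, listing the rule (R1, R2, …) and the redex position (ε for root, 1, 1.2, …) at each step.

1. q(q(q(a)))  →  q(q(a))   [R2 at ε]
2. q(q(a))  →  q(a)   [R2 at ε]
3. q(a)  →  a   [R2 at ε]

a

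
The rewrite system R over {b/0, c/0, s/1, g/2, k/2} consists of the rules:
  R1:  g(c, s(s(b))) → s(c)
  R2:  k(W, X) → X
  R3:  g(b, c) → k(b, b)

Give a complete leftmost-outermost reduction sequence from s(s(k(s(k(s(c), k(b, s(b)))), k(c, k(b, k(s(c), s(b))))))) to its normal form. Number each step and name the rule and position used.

1. s(s(k(s(k(s(c), k(b, s(b)))), k(c, k(b, k(s(c), s(b)))))))  →  s(s(k(c, k(b, k(s(c), s(b))))))   [R2 at 1.1]
2. s(s(k(c, k(b, k(s(c), s(b))))))  →  s(s(k(b, k(s(c), s(b)))))   [R2 at 1.1]
3. s(s(k(b, k(s(c), s(b)))))  →  s(s(k(s(c), s(b))))   [R2 at 1.1]
4. s(s(k(s(c), s(b))))  →  s(s(s(b)))   [R2 at 1.1]

s(s(s(b)))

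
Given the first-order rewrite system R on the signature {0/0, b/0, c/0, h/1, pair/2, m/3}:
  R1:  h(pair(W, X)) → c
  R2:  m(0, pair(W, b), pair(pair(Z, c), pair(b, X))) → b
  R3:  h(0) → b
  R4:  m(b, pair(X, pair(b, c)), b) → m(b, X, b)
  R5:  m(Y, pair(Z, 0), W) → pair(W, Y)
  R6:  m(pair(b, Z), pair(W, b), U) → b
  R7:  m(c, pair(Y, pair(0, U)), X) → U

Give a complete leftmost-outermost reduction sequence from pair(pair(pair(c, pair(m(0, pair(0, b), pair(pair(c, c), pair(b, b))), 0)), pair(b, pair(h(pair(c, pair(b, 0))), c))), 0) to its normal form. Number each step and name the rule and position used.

1. pair(pair(pair(c, pair(m(0, pair(0, b), pair(pair(c, c), pair(b, b))), 0)), pair(b, pair(h(pair(c, pair(b, 0))), c))), 0)  →  pair(pair(pair(c, pair(b, 0)), pair(b, pair(h(pair(c, pair(b, 0))), c))), 0)   [R2 at 1.1.2.1]
2. pair(pair(pair(c, pair(b, 0)), pair(b, pair(h(pair(c, pair(b, 0))), c))), 0)  →  pair(pair(pair(c, pair(b, 0)), pair(b, pair(c, c))), 0)   [R1 at 1.2.2.1]

pair(pair(pair(c, pair(b, 0)), pair(b, pair(c, c))), 0)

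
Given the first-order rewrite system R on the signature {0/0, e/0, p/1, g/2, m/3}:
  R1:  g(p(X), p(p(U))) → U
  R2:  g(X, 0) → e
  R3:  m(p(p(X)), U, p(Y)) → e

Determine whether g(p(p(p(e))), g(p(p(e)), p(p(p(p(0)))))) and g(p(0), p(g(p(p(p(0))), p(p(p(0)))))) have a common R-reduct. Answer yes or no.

Reduce t₁ = g(p(p(p(e))), g(p(p(e)), p(p(p(p(0)))))):
1. g(p(p(p(e))), g(p(p(e)), p(p(p(p(0))))))  →  g(p(p(p(e))), p(p(0)))   [R1 at 2]
2. g(p(p(p(e))), p(p(0)))  →  0   [R1 at ε]

Reduce t₂ = g(p(0), p(g(p(p(p(0))), p(p(p(0)))))):
1. g(p(0), p(g(p(p(p(0))), p(p(p(0))))))  →  g(p(0), p(p(0)))   [R1 at 2.1]
2. g(p(0), p(p(0)))  →  0   [R1 at ε]

yes — NF(t₁) = 0, NF(t₂) = 0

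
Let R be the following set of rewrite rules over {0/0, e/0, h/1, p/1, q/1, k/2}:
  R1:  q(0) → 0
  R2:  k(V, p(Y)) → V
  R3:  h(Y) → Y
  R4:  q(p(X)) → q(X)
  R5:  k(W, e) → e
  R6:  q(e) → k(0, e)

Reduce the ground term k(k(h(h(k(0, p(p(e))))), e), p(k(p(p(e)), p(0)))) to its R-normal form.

e

1. k(k(h(h(k(0, p(p(e))))), e), p(k(p(p(e)), p(0))))  →  k(h(h(k(0, p(p(e))))), e)   [R2 at ε]
2. k(h(h(k(0, p(p(e))))), e)  →  e   [R5 at ε]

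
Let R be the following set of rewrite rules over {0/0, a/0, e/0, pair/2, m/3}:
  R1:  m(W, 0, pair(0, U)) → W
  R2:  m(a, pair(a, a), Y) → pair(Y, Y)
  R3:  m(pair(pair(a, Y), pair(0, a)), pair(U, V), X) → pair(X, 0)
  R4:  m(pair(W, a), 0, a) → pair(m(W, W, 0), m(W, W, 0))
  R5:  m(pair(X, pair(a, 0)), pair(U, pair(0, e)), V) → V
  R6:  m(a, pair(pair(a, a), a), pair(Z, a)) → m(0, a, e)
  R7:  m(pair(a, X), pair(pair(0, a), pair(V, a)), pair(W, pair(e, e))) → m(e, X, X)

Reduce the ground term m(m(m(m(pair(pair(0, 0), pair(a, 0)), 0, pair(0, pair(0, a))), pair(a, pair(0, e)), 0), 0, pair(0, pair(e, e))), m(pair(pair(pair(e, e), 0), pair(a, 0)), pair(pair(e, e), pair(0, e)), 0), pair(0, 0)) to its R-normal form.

0

1. m(m(m(m(pair(pair(0, 0), pair(a, 0)), 0, pair(0, pair(0, a))), pair(a, pair(0, e)), 0), 0, pair(0, pair(e, e))), m(pair(pair(pair(e, e), 0), pair(a, 0)), pair(pair(e, e), pair(0, e)), 0), pair(0, 0))  →  m(m(m(pair(pair(0, 0), pair(a, 0)), 0, pair(0, pair(0, a))), pair(a, pair(0, e)), 0), m(pair(pair(pair(e, e), 0), pair(a, 0)), pair(pair(e, e), pair(0, e)), 0), pair(0, 0))   [R1 at 1]
2. m(m(m(pair(pair(0, 0), pair(a, 0)), 0, pair(0, pair(0, a))), pair(a, pair(0, e)), 0), m(pair(pair(pair(e, e), 0), pair(a, 0)), pair(pair(e, e), pair(0, e)), 0), pair(0, 0))  →  m(m(pair(pair(0, 0), pair(a, 0)), pair(a, pair(0, e)), 0), m(pair(pair(pair(e, e), 0), pair(a, 0)), pair(pair(e, e), pair(0, e)), 0), pair(0, 0))   [R1 at 1.1]
3. m(m(pair(pair(0, 0), pair(a, 0)), pair(a, pair(0, e)), 0), m(pair(pair(pair(e, e), 0), pair(a, 0)), pair(pair(e, e), pair(0, e)), 0), pair(0, 0))  →  m(0, m(pair(pair(pair(e, e), 0), pair(a, 0)), pair(pair(e, e), pair(0, e)), 0), pair(0, 0))   [R5 at 1]
4. m(0, m(pair(pair(pair(e, e), 0), pair(a, 0)), pair(pair(e, e), pair(0, e)), 0), pair(0, 0))  →  m(0, 0, pair(0, 0))   [R5 at 2]
5. m(0, 0, pair(0, 0))  →  0   [R1 at ε]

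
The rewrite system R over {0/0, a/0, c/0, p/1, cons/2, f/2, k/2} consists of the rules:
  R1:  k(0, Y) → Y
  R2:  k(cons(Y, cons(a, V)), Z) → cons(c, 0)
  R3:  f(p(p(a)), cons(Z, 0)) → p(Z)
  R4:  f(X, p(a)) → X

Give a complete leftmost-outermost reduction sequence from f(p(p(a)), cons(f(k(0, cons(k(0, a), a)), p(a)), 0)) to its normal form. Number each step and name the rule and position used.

1. f(p(p(a)), cons(f(k(0, cons(k(0, a), a)), p(a)), 0))  →  p(f(k(0, cons(k(0, a), a)), p(a)))   [R3 at ε]
2. p(f(k(0, cons(k(0, a), a)), p(a)))  →  p(k(0, cons(k(0, a), a)))   [R4 at 1]
3. p(k(0, cons(k(0, a), a)))  →  p(cons(k(0, a), a))   [R1 at 1]
4. p(cons(k(0, a), a))  →  p(cons(a, a))   [R1 at 1.1]

p(cons(a, a))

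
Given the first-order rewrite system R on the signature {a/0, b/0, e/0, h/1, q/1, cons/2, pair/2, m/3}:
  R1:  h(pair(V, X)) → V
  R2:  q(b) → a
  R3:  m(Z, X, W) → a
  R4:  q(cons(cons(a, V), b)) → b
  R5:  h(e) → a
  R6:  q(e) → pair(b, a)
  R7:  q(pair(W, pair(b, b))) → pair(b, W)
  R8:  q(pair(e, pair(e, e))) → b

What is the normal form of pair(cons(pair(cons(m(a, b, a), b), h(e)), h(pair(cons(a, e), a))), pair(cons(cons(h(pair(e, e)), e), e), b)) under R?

pair(cons(pair(cons(a, b), a), cons(a, e)), pair(cons(cons(e, e), e), b))

1. pair(cons(pair(cons(m(a, b, a), b), h(e)), h(pair(cons(a, e), a))), pair(cons(cons(h(pair(e, e)), e), e), b))  →  pair(cons(pair(cons(a, b), h(e)), h(pair(cons(a, e), a))), pair(cons(cons(h(pair(e, e)), e), e), b))   [R3 at 1.1.1.1]
2. pair(cons(pair(cons(a, b), h(e)), h(pair(cons(a, e), a))), pair(cons(cons(h(pair(e, e)), e), e), b))  →  pair(cons(pair(cons(a, b), a), h(pair(cons(a, e), a))), pair(cons(cons(h(pair(e, e)), e), e), b))   [R5 at 1.1.2]
3. pair(cons(pair(cons(a, b), a), h(pair(cons(a, e), a))), pair(cons(cons(h(pair(e, e)), e), e), b))  →  pair(cons(pair(cons(a, b), a), cons(a, e)), pair(cons(cons(h(pair(e, e)), e), e), b))   [R1 at 1.2]
4. pair(cons(pair(cons(a, b), a), cons(a, e)), pair(cons(cons(h(pair(e, e)), e), e), b))  →  pair(cons(pair(cons(a, b), a), cons(a, e)), pair(cons(cons(e, e), e), b))   [R1 at 2.1.1.1]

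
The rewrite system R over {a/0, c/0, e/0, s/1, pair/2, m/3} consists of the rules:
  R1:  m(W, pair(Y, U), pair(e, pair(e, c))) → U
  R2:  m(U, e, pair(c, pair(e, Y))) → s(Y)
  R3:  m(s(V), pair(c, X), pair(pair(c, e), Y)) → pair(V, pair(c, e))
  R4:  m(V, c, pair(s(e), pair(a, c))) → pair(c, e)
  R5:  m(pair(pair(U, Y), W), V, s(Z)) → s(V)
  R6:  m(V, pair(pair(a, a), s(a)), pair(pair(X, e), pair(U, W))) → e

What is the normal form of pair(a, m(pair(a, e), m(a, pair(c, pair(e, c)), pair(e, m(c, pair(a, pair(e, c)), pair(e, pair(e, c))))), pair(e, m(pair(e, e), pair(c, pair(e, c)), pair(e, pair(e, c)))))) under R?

pair(a, c)

1. pair(a, m(pair(a, e), m(a, pair(c, pair(e, c)), pair(e, m(c, pair(a, pair(e, c)), pair(e, pair(e, c))))), pair(e, m(pair(e, e), pair(c, pair(e, c)), pair(e, pair(e, c))))))  →  pair(a, m(pair(a, e), m(a, pair(c, pair(e, c)), pair(e, pair(e, c))), pair(e, m(pair(e, e), pair(c, pair(e, c)), pair(e, pair(e, c))))))   [R1 at 2.2.3.2]
2. pair(a, m(pair(a, e), m(a, pair(c, pair(e, c)), pair(e, pair(e, c))), pair(e, m(pair(e, e), pair(c, pair(e, c)), pair(e, pair(e, c))))))  →  pair(a, m(pair(a, e), pair(e, c), pair(e, m(pair(e, e), pair(c, pair(e, c)), pair(e, pair(e, c))))))   [R1 at 2.2]
3. pair(a, m(pair(a, e), pair(e, c), pair(e, m(pair(e, e), pair(c, pair(e, c)), pair(e, pair(e, c))))))  →  pair(a, m(pair(a, e), pair(e, c), pair(e, pair(e, c))))   [R1 at 2.3.2]
4. pair(a, m(pair(a, e), pair(e, c), pair(e, pair(e, c))))  →  pair(a, c)   [R1 at 2]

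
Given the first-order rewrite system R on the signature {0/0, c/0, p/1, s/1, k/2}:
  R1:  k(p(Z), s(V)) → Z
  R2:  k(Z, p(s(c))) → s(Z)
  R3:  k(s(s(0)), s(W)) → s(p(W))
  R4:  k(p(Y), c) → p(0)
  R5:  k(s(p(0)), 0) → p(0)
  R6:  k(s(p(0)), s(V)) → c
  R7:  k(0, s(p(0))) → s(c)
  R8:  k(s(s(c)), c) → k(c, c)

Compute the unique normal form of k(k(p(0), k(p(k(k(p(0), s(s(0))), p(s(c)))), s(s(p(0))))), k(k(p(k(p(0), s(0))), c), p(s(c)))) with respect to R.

s(c)

1. k(k(p(0), k(p(k(k(p(0), s(s(0))), p(s(c)))), s(s(p(0))))), k(k(p(k(p(0), s(0))), c), p(s(c))))  →  k(k(p(0), k(k(p(0), s(s(0))), p(s(c)))), k(k(p(k(p(0), s(0))), c), p(s(c))))   [R1 at 1.2]
2. k(k(p(0), k(k(p(0), s(s(0))), p(s(c)))), k(k(p(k(p(0), s(0))), c), p(s(c))))  →  k(k(p(0), s(k(p(0), s(s(0))))), k(k(p(k(p(0), s(0))), c), p(s(c))))   [R2 at 1.2]
3. k(k(p(0), s(k(p(0), s(s(0))))), k(k(p(k(p(0), s(0))), c), p(s(c))))  →  k(0, k(k(p(k(p(0), s(0))), c), p(s(c))))   [R1 at 1]
4. k(0, k(k(p(k(p(0), s(0))), c), p(s(c))))  →  k(0, s(k(p(k(p(0), s(0))), c)))   [R2 at 2]
5. k(0, s(k(p(k(p(0), s(0))), c)))  →  k(0, s(p(0)))   [R4 at 2.1]
6. k(0, s(p(0)))  →  s(c)   [R7 at ε]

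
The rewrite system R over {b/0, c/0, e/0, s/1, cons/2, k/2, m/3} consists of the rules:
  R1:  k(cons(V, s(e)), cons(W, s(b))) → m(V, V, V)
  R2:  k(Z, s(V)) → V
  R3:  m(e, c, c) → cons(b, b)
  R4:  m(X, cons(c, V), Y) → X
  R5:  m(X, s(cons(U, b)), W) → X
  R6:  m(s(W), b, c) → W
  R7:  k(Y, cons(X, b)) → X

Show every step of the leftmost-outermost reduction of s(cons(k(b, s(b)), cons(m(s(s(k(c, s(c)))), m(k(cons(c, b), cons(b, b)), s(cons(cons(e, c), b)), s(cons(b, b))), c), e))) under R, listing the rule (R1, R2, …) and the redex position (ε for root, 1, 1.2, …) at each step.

1. s(cons(k(b, s(b)), cons(m(s(s(k(c, s(c)))), m(k(cons(c, b), cons(b, b)), s(cons(cons(e, c), b)), s(cons(b, b))), c), e)))  →  s(cons(b, cons(m(s(s(k(c, s(c)))), m(k(cons(c, b), cons(b, b)), s(cons(cons(e, c), b)), s(cons(b, b))), c), e)))   [R2 at 1.1]
2. s(cons(b, cons(m(s(s(k(c, s(c)))), m(k(cons(c, b), cons(b, b)), s(cons(cons(e, c), b)), s(cons(b, b))), c), e)))  →  s(cons(b, cons(m(s(s(c)), m(k(cons(c, b), cons(b, b)), s(cons(cons(e, c), b)), s(cons(b, b))), c), e)))   [R2 at 1.2.1.1.1.1]
3. s(cons(b, cons(m(s(s(c)), m(k(cons(c, b), cons(b, b)), s(cons(cons(e, c), b)), s(cons(b, b))), c), e)))  →  s(cons(b, cons(m(s(s(c)), k(cons(c, b), cons(b, b)), c), e)))   [R5 at 1.2.1.2]
4. s(cons(b, cons(m(s(s(c)), k(cons(c, b), cons(b, b)), c), e)))  →  s(cons(b, cons(m(s(s(c)), b, c), e)))   [R7 at 1.2.1.2]
5. s(cons(b, cons(m(s(s(c)), b, c), e)))  →  s(cons(b, cons(s(c), e)))   [R6 at 1.2.1]

s(cons(b, cons(s(c), e)))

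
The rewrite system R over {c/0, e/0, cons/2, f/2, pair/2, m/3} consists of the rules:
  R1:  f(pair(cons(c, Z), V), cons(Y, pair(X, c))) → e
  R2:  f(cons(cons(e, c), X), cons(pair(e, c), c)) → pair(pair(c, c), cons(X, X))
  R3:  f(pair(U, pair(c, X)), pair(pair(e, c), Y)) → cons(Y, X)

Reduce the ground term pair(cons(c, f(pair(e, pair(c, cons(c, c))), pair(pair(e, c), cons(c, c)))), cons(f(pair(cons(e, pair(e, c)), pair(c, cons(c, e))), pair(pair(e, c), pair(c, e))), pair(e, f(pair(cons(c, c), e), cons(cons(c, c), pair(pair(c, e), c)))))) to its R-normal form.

pair(cons(c, cons(cons(c, c), cons(c, c))), cons(cons(pair(c, e), cons(c, e)), pair(e, e)))

1. pair(cons(c, f(pair(e, pair(c, cons(c, c))), pair(pair(e, c), cons(c, c)))), cons(f(pair(cons(e, pair(e, c)), pair(c, cons(c, e))), pair(pair(e, c), pair(c, e))), pair(e, f(pair(cons(c, c), e), cons(cons(c, c), pair(pair(c, e), c))))))  →  pair(cons(c, cons(cons(c, c), cons(c, c))), cons(f(pair(cons(e, pair(e, c)), pair(c, cons(c, e))), pair(pair(e, c), pair(c, e))), pair(e, f(pair(cons(c, c), e), cons(cons(c, c), pair(pair(c, e), c))))))   [R3 at 1.2]
2. pair(cons(c, cons(cons(c, c), cons(c, c))), cons(f(pair(cons(e, pair(e, c)), pair(c, cons(c, e))), pair(pair(e, c), pair(c, e))), pair(e, f(pair(cons(c, c), e), cons(cons(c, c), pair(pair(c, e), c))))))  →  pair(cons(c, cons(cons(c, c), cons(c, c))), cons(cons(pair(c, e), cons(c, e)), pair(e, f(pair(cons(c, c), e), cons(cons(c, c), pair(pair(c, e), c))))))   [R3 at 2.1]
3. pair(cons(c, cons(cons(c, c), cons(c, c))), cons(cons(pair(c, e), cons(c, e)), pair(e, f(pair(cons(c, c), e), cons(cons(c, c), pair(pair(c, e), c))))))  →  pair(cons(c, cons(cons(c, c), cons(c, c))), cons(cons(pair(c, e), cons(c, e)), pair(e, e)))   [R1 at 2.2.2]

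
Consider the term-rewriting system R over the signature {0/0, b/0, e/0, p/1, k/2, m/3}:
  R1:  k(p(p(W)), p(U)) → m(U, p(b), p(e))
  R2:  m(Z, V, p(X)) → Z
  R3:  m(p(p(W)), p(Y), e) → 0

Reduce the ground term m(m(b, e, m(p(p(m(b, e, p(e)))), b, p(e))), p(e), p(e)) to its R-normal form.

b

1. m(m(b, e, m(p(p(m(b, e, p(e)))), b, p(e))), p(e), p(e))  →  m(b, e, m(p(p(m(b, e, p(e)))), b, p(e)))   [R2 at ε]
2. m(b, e, m(p(p(m(b, e, p(e)))), b, p(e)))  →  m(b, e, p(p(m(b, e, p(e)))))   [R2 at 3]
3. m(b, e, p(p(m(b, e, p(e)))))  →  b   [R2 at ε]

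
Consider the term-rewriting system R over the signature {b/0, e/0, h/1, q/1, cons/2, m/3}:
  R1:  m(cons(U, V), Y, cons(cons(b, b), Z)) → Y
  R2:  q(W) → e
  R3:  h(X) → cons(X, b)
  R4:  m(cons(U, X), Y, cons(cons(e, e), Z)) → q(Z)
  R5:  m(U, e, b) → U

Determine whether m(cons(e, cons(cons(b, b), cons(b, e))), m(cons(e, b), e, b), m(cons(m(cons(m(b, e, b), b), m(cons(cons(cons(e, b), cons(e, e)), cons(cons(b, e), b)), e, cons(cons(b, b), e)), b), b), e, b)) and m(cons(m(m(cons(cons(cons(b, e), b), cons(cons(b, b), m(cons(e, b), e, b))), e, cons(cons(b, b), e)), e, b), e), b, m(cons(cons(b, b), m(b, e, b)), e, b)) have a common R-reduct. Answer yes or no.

Reduce t₁ = m(cons(e, cons(cons(b, b), cons(b, e))), m(cons(e, b), e, b), m(cons(m(cons(m(b, e, b), b), m(cons(cons(cons(e, b), cons(e, e)), cons(cons(b, e), b)), e, cons(cons(b, b), e)), b), b), e, b)):
1. m(cons(e, cons(cons(b, b), cons(b, e))), m(cons(e, b), e, b), m(cons(m(cons(m(b, e, b), b), m(cons(cons(cons(e, b), cons(e, e)), cons(cons(b, e), b)), e, cons(cons(b, b), e)), b), b), e, b))  →  m(cons(e, cons(cons(b, b), cons(b, e))), cons(e, b), m(cons(m(cons(m(b, e, b), b), m(cons(cons(cons(e, b), cons(e, e)), cons(cons(b, e), b)), e, cons(cons(b, b), e)), b), b), e, b))   [R5 at 2]
2. m(cons(e, cons(cons(b, b), cons(b, e))), cons(e, b), m(cons(m(cons(m(b, e, b), b), m(cons(cons(cons(e, b), cons(e, e)), cons(cons(b, e), b)), e, cons(cons(b, b), e)), b), b), e, b))  →  m(cons(e, cons(cons(b, b), cons(b, e))), cons(e, b), cons(m(cons(m(b, e, b), b), m(cons(cons(cons(e, b), cons(e, e)), cons(cons(b, e), b)), e, cons(cons(b, b), e)), b), b))   [R5 at 3]
3. m(cons(e, cons(cons(b, b), cons(b, e))), cons(e, b), cons(m(cons(m(b, e, b), b), m(cons(cons(cons(e, b), cons(e, e)), cons(cons(b, e), b)), e, cons(cons(b, b), e)), b), b))  →  m(cons(e, cons(cons(b, b), cons(b, e))), cons(e, b), cons(m(cons(b, b), m(cons(cons(cons(e, b), cons(e, e)), cons(cons(b, e), b)), e, cons(cons(b, b), e)), b), b))   [R5 at 3.1.1.1]
4. m(cons(e, cons(cons(b, b), cons(b, e))), cons(e, b), cons(m(cons(b, b), m(cons(cons(cons(e, b), cons(e, e)), cons(cons(b, e), b)), e, cons(cons(b, b), e)), b), b))  →  m(cons(e, cons(cons(b, b), cons(b, e))), cons(e, b), cons(m(cons(b, b), e, b), b))   [R1 at 3.1.2]
5. m(cons(e, cons(cons(b, b), cons(b, e))), cons(e, b), cons(m(cons(b, b), e, b), b))  →  m(cons(e, cons(cons(b, b), cons(b, e))), cons(e, b), cons(cons(b, b), b))   [R5 at 3.1]
6. m(cons(e, cons(cons(b, b), cons(b, e))), cons(e, b), cons(cons(b, b), b))  →  cons(e, b)   [R1 at ε]

Reduce t₂ = m(cons(m(m(cons(cons(cons(b, e), b), cons(cons(b, b), m(cons(e, b), e, b))), e, cons(cons(b, b), e)), e, b), e), b, m(cons(cons(b, b), m(b, e, b)), e, b)):
1. m(cons(m(m(cons(cons(cons(b, e), b), cons(cons(b, b), m(cons(e, b), e, b))), e, cons(cons(b, b), e)), e, b), e), b, m(cons(cons(b, b), m(b, e, b)), e, b))  →  m(cons(m(cons(cons(cons(b, e), b), cons(cons(b, b), m(cons(e, b), e, b))), e, cons(cons(b, b), e)), e), b, m(cons(cons(b, b), m(b, e, b)), e, b))   [R5 at 1.1]
2. m(cons(m(cons(cons(cons(b, e), b), cons(cons(b, b), m(cons(e, b), e, b))), e, cons(cons(b, b), e)), e), b, m(cons(cons(b, b), m(b, e, b)), e, b))  →  m(cons(e, e), b, m(cons(cons(b, b), m(b, e, b)), e, b))   [R1 at 1.1]
3. m(cons(e, e), b, m(cons(cons(b, b), m(b, e, b)), e, b))  →  m(cons(e, e), b, cons(cons(b, b), m(b, e, b)))   [R5 at 3]
4. m(cons(e, e), b, cons(cons(b, b), m(b, e, b)))  →  b   [R1 at ε]

no — NF(t₁) = cons(e, b), NF(t₂) = b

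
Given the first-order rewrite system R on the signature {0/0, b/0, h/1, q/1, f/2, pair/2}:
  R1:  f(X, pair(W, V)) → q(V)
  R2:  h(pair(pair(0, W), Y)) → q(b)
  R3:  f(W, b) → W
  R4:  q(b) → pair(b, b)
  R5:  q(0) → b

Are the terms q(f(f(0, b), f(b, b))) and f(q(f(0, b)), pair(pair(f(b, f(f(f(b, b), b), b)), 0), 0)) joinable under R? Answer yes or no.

Reduce t₁ = q(f(f(0, b), f(b, b))):
1. q(f(f(0, b), f(b, b)))  →  q(f(0, f(b, b)))   [R3 at 1.1]
2. q(f(0, f(b, b)))  →  q(f(0, b))   [R3 at 1.2]
3. q(f(0, b))  →  q(0)   [R3 at 1]
4. q(0)  →  b   [R5 at ε]

Reduce t₂ = f(q(f(0, b)), pair(pair(f(b, f(f(f(b, b), b), b)), 0), 0)):
1. f(q(f(0, b)), pair(pair(f(b, f(f(f(b, b), b), b)), 0), 0))  →  q(0)   [R1 at ε]
2. q(0)  →  b   [R5 at ε]

yes — NF(t₁) = b, NF(t₂) = b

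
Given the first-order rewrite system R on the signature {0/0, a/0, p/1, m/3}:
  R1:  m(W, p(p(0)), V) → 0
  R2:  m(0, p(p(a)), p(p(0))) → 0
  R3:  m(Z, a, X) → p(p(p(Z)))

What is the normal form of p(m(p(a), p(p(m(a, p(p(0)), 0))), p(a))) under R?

1. p(m(p(a), p(p(m(a, p(p(0)), 0))), p(a)))  →  p(m(p(a), p(p(0)), p(a)))   [R1 at 1.2.1.1]
2. p(m(p(a), p(p(0)), p(a)))  →  p(0)   [R1 at 1]

p(0)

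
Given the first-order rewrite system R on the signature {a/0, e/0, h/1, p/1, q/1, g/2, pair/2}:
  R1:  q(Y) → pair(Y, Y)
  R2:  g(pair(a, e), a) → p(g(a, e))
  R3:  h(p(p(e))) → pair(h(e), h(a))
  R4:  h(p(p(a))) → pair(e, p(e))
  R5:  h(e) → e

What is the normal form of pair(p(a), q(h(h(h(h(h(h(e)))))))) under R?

pair(p(a), pair(e, e))

1. pair(p(a), q(h(h(h(h(h(h(e))))))))  →  pair(p(a), pair(h(h(h(h(h(h(e)))))), h(h(h(h(h(h(e))))))))   [R1 at 2]
2. pair(p(a), pair(h(h(h(h(h(h(e)))))), h(h(h(h(h(h(e))))))))  →  pair(p(a), pair(h(h(h(h(h(e))))), h(h(h(h(h(h(e))))))))   [R5 at 2.1.1.1.1.1.1]
3. pair(p(a), pair(h(h(h(h(h(e))))), h(h(h(h(h(h(e))))))))  →  pair(p(a), pair(h(h(h(h(e)))), h(h(h(h(h(h(e))))))))   [R5 at 2.1.1.1.1.1]
4. pair(p(a), pair(h(h(h(h(e)))), h(h(h(h(h(h(e))))))))  →  pair(p(a), pair(h(h(h(e))), h(h(h(h(h(h(e))))))))   [R5 at 2.1.1.1.1]
5. pair(p(a), pair(h(h(h(e))), h(h(h(h(h(h(e))))))))  →  pair(p(a), pair(h(h(e)), h(h(h(h(h(h(e))))))))   [R5 at 2.1.1.1]
6. pair(p(a), pair(h(h(e)), h(h(h(h(h(h(e))))))))  →  pair(p(a), pair(h(e), h(h(h(h(h(h(e))))))))   [R5 at 2.1.1]
7. pair(p(a), pair(h(e), h(h(h(h(h(h(e))))))))  →  pair(p(a), pair(e, h(h(h(h(h(h(e))))))))   [R5 at 2.1]
8. pair(p(a), pair(e, h(h(h(h(h(h(e))))))))  →  pair(p(a), pair(e, h(h(h(h(h(e)))))))   [R5 at 2.2.1.1.1.1.1]
9. pair(p(a), pair(e, h(h(h(h(h(e)))))))  →  pair(p(a), pair(e, h(h(h(h(e))))))   [R5 at 2.2.1.1.1.1]
10. pair(p(a), pair(e, h(h(h(h(e))))))  →  pair(p(a), pair(e, h(h(h(e)))))   [R5 at 2.2.1.1.1]
11. pair(p(a), pair(e, h(h(h(e)))))  →  pair(p(a), pair(e, h(h(e))))   [R5 at 2.2.1.1]
12. pair(p(a), pair(e, h(h(e))))  →  pair(p(a), pair(e, h(e)))   [R5 at 2.2.1]
13. pair(p(a), pair(e, h(e)))  →  pair(p(a), pair(e, e))   [R5 at 2.2]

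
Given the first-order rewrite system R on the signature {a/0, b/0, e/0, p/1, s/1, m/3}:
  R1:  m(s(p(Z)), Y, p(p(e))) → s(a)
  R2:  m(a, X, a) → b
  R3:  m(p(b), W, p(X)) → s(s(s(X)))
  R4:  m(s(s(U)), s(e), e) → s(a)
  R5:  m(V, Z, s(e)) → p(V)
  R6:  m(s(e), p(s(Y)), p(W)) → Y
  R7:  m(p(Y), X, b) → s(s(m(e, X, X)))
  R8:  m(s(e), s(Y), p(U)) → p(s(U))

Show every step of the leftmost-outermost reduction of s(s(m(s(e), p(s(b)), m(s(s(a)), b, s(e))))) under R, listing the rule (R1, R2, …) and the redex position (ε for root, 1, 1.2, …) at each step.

1. s(s(m(s(e), p(s(b)), m(s(s(a)), b, s(e)))))  →  s(s(m(s(e), p(s(b)), p(s(s(a))))))   [R5 at 1.1.3]
2. s(s(m(s(e), p(s(b)), p(s(s(a))))))  →  s(s(b))   [R6 at 1.1]

s(s(b))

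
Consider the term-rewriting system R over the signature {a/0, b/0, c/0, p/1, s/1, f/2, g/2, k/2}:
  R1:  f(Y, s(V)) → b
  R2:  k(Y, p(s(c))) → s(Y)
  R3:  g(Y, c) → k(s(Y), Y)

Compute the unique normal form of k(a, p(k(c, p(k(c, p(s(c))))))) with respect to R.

s(a)

1. k(a, p(k(c, p(k(c, p(s(c)))))))  →  k(a, p(k(c, p(s(c)))))   [R2 at 2.1.2.1]
2. k(a, p(k(c, p(s(c)))))  →  k(a, p(s(c)))   [R2 at 2.1]
3. k(a, p(s(c)))  →  s(a)   [R2 at ε]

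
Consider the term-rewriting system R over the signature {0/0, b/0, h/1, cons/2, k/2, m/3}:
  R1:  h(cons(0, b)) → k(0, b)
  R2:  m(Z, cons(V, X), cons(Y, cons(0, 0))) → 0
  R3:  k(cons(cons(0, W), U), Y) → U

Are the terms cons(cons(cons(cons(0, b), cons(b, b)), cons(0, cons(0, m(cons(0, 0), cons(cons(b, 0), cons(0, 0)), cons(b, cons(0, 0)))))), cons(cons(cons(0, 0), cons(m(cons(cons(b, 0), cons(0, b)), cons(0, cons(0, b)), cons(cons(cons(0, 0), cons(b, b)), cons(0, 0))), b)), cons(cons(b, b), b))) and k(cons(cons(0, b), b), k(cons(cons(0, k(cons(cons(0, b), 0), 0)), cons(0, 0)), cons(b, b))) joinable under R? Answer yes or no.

Reduce t₁ = cons(cons(cons(cons(0, b), cons(b, b)), cons(0, cons(0, m(cons(0, 0), cons(cons(b, 0), cons(0, 0)), cons(b, cons(0, 0)))))), cons(cons(cons(0, 0), cons(m(cons(cons(b, 0), cons(0, b)), cons(0, cons(0, b)), cons(cons(cons(0, 0), cons(b, b)), cons(0, 0))), b)), cons(cons(b, b), b))):
1. cons(cons(cons(cons(0, b), cons(b, b)), cons(0, cons(0, m(cons(0, 0), cons(cons(b, 0), cons(0, 0)), cons(b, cons(0, 0)))))), cons(cons(cons(0, 0), cons(m(cons(cons(b, 0), cons(0, b)), cons(0, cons(0, b)), cons(cons(cons(0, 0), cons(b, b)), cons(0, 0))), b)), cons(cons(b, b), b)))  →  cons(cons(cons(cons(0, b), cons(b, b)), cons(0, cons(0, 0))), cons(cons(cons(0, 0), cons(m(cons(cons(b, 0), cons(0, b)), cons(0, cons(0, b)), cons(cons(cons(0, 0), cons(b, b)), cons(0, 0))), b)), cons(cons(b, b), b)))   [R2 at 1.2.2.2]
2. cons(cons(cons(cons(0, b), cons(b, b)), cons(0, cons(0, 0))), cons(cons(cons(0, 0), cons(m(cons(cons(b, 0), cons(0, b)), cons(0, cons(0, b)), cons(cons(cons(0, 0), cons(b, b)), cons(0, 0))), b)), cons(cons(b, b), b)))  →  cons(cons(cons(cons(0, b), cons(b, b)), cons(0, cons(0, 0))), cons(cons(cons(0, 0), cons(0, b)), cons(cons(b, b), b)))   [R2 at 2.1.2.1]

Reduce t₂ = k(cons(cons(0, b), b), k(cons(cons(0, k(cons(cons(0, b), 0), 0)), cons(0, 0)), cons(b, b))):
1. k(cons(cons(0, b), b), k(cons(cons(0, k(cons(cons(0, b), 0), 0)), cons(0, 0)), cons(b, b)))  →  b   [R3 at ε]

no — NF(t₁) = cons(cons(cons(cons(0, b), cons(b, b)), cons(0, cons(0, 0))), cons(cons(cons(0, 0), cons(0, b)), cons(cons(b, b), b))), NF(t₂) = b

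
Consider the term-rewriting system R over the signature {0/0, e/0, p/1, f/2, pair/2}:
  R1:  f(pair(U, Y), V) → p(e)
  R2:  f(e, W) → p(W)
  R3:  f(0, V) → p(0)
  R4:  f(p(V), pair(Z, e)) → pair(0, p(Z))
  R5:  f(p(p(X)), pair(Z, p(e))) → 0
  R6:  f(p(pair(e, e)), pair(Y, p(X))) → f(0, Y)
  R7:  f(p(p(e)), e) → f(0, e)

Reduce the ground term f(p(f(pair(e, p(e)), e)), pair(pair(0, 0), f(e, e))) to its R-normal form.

1. f(p(f(pair(e, p(e)), e)), pair(pair(0, 0), f(e, e)))  →  f(p(p(e)), pair(pair(0, 0), f(e, e)))   [R1 at 1.1]
2. f(p(p(e)), pair(pair(0, 0), f(e, e)))  →  f(p(p(e)), pair(pair(0, 0), p(e)))   [R2 at 2.2]
3. f(p(p(e)), pair(pair(0, 0), p(e)))  →  0   [R5 at ε]

0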